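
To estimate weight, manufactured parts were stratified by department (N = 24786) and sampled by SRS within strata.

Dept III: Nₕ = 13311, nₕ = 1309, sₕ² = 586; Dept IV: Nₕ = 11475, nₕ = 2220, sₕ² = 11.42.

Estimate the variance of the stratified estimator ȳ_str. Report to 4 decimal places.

0.1173

Var(ȳ_str) = Σₕ Wₕ²(1 − fₕ)sₕ²/nₕ with Wₕ = Nₕ/N, N = 24786.
Dept III: Wₕ = 0.53703704; term = 0.53703704²·(1 − 0.09833972)·586/1309 = 0.11641512.
Dept IV: Wₕ = 0.46296296; term = 0.46296296²·(1 − 0.19346405)·11.42/2220 = 8.8926123 × 10^-4.
Sum = 0.11730438.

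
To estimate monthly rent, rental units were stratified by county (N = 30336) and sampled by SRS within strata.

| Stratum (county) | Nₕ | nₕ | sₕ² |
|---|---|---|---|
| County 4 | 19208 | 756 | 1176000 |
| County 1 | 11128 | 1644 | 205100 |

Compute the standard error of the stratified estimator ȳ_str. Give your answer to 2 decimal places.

24.77

Var(ȳ_str) = Σₕ Wₕ²(1 − fₕ)sₕ²/nₕ with Wₕ = Nₕ/N, N = 30336.
County 4: Wₕ = 0.63317511; term = 0.63317511²·(1 − 0.03935860)·1176000/756 = 599.09333.
County 1: Wₕ = 0.36682489; term = 0.36682489²·(1 − 0.14773544)·205100/1644 = 14.307241.
Sum = 613.40057.
SE = √(613.40057) = 24.77.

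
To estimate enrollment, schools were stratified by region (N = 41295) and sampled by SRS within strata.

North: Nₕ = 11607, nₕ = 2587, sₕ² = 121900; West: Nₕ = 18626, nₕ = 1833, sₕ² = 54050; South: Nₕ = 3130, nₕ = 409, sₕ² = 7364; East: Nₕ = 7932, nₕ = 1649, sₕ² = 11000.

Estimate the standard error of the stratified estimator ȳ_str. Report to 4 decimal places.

Var(ȳ_str) = Σₕ Wₕ²(1 − fₕ)sₕ²/nₕ with Wₕ = Nₕ/N, N = 41295.
North: Wₕ = 0.28107519; term = 0.28107519²·(1 − 0.22288274)·121900/2587 = 2.8929362.
West: Wₕ = 0.45104734; term = 0.45104734²·(1 − 0.09841082)·54050/1833 = 5.4086164.
South: Wₕ = 0.07579610; term = 0.07579610²·(1 − 0.13067093)·7364/409 = 0.089922508.
East: Wₕ = 0.19208137; term = 0.19208137²·(1 − 0.20789208)·11000/1649 = 0.19495162.
Sum = 8.5864267.
SE = √(8.5864267) = 2.9303.

2.9303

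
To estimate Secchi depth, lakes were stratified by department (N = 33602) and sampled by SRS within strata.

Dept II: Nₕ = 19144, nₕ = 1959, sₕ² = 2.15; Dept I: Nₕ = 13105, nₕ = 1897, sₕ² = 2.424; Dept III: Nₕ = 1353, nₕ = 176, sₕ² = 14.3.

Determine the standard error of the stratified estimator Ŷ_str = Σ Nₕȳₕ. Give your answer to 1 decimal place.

823.5

Var(Ŷ_str) = Σₕ Nₕ²(1 − fₕ)sₕ²/nₕ.
Dept II: 19144²·(1 − 1959/19144)·2.15/1959 = 361065.71.
Dept I: 13105²·(1 − 1897/13105)·2.424/1897 = 187685.37.
Dept III: 1353²·(1 − 176/1353)·14.3/176 = 129389.08.
Sum = 678140.16.
SE = √(678140.16) = 823.5.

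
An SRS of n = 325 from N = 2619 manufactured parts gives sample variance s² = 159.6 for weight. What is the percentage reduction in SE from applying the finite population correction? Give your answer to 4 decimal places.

f = n/N = 325/2619 = 0.12409317.
SE_no-fpc = √(s²/n) = 0.70076881; SE_fpc = √((1−f)s²/n) = 0.65584879.
Ratio = √(1−f) = 0.93589894. Reduction = 100·(1 − 0.93589894) = 6.4101%.

6.4101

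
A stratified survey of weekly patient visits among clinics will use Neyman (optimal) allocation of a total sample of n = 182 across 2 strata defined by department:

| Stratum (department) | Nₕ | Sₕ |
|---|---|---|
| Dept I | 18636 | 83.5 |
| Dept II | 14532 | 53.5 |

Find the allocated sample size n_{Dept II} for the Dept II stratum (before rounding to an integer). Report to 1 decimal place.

Neyman allocation: nₕ = n·NₕSₕ / Σⱼ NⱼSⱼ.
Σ NⱼSⱼ = 18636·83.5 + 14532·53.5 = 2.333568 × 10^6.
n_{Dept II} = 182·14532·53.5 / (2.333568 × 10^6) = 60.6.

60.6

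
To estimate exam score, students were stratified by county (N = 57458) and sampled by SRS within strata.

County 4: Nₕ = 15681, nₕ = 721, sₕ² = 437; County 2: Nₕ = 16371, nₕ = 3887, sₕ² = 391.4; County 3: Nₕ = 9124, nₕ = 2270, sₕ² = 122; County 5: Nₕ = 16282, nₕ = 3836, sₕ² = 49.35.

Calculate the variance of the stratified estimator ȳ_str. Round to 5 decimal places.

0.05111

Var(ȳ_str) = Σₕ Wₕ²(1 − fₕ)sₕ²/nₕ with Wₕ = Nₕ/N, N = 57458.
County 4: Wₕ = 0.27291239; term = 0.27291239²·(1 − 0.04597921)·437/721 = 0.043067584.
County 2: Wₕ = 0.28492116; term = 0.28492116²·(1 − 0.23743204)·391.4/3887 = 0.0062335327.
County 3: Wₕ = 0.15879425; term = 0.15879425²·(1 − 0.24879439)·122/2270 = 0.0010180341.
County 5: Wₕ = 0.28337220; term = 0.28337220²·(1 − 0.23559759)·49.35/3836 = 7.8966901 × 10^-4.
Sum = 0.05110882.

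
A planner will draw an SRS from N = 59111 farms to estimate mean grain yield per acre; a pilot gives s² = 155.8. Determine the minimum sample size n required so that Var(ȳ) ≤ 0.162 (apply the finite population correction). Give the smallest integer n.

947

Without fpc, n₀ = s²/D = 155.8/0.162 = 961.7284.
With fpc, (1 − n/N)·s²/n ≤ D requires n ≥ n₀/(1 + n₀/N) = 961.7284/(1 + 961.7284/59111) = 946.3317.
Rounding up, n = 947.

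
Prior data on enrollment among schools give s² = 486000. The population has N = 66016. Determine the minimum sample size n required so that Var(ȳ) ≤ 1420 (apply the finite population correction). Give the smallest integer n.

Without fpc, n₀ = s²/D = 486000/1420 = 342.2535.
With fpc, (1 − n/N)·s²/n ≤ D requires n ≥ n₀/(1 + n₀/N) = 342.2535/(1 + 342.2535/66016) = 340.4883.
Rounding up, n = 341.

341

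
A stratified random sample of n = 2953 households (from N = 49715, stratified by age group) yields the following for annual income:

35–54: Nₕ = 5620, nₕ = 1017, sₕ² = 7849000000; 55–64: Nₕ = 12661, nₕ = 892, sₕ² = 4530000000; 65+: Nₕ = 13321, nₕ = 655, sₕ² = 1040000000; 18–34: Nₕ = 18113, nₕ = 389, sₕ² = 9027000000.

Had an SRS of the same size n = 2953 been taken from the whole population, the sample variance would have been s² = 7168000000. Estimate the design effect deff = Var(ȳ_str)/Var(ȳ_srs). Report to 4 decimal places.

Var(ȳ_str) = Σ Wₕ²(1−fₕ)sₕ²/nₕ with Wₕ = Nₕ/49715:
  35–54: (5620/49715)²·(1−1017/5620)·7849000000/1017 = 80778.499
  55–64: (12661/49715)²·(1−892/12661)·4530000000/892 = 306172.4
  65+: (13321/49715)²·(1−655/13321)·1040000000/655 = 108391.06
  18–34: (18113/49715)²·(1−389/18113)·9027000000/389 = 3.0141932 × 10^6
  → Var(ȳ_str) = 3.5095352 × 10^6.
Var(ȳ_srs) = (1 − 2953/49715)·7168000000/2953 = 2.2831802 × 10^6.
deff = (3.5095352 × 10^6) / (2.2831802 × 10^6) = 1.5371.

1.5371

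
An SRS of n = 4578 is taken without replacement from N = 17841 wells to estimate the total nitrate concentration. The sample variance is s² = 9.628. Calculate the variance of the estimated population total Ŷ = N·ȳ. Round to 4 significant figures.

497600

Var(Ŷ) = N²·Var(ȳ) = N²·(1 − n/N)·s²/n.
f = 4578/17841 = 0.25659997; Var(ȳ) = 0.74340003·9.628/4578 = 0.0015634459.
Var(Ŷ) = 17841² · 0.0015634459 = 497646.83.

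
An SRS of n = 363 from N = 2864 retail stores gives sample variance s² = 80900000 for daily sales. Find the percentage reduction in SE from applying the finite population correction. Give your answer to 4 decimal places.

f = n/N = 363/2864 = 0.12674581.
SE_no-fpc = √(s²/n) = 472.08581; SE_fpc = √((1−f)s²/n) = 441.15508.
Ratio = √(1−f) = 0.93448071. Reduction = 100·(1 − 0.93448071) = 6.5519%.

6.5519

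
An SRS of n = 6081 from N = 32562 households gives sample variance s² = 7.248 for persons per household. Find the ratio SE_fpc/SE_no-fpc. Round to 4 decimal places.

f = n/N = 6081/32562 = 0.18675143.
SE_no-fpc = √(s²/n) = 0.034524038; SE_fpc = √((1−f)s²/n) = 0.03113388.
Ratio = √(1−f) = 0.90180296.

0.9018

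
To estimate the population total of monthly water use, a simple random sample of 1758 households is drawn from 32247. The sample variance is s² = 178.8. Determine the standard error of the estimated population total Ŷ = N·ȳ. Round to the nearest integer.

10000

Var(Ŷ) = N²·Var(ȳ) = N²·(1 − n/N)·s²/n.
f = 1758/32247 = 0.05451670; Var(ȳ) = 0.94548330·178.8/1758 = 0.096161783.
Var(Ŷ) = 32247² · 0.096161783 = 9.9995658 × 10^7.
SE(Ŷ) = √(9.9995658 × 10^7) = 10000.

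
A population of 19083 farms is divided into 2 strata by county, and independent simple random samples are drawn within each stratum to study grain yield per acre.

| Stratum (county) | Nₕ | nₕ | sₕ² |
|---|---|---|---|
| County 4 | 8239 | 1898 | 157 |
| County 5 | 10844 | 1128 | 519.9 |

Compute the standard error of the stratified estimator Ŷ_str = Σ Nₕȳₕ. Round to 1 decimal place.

Var(Ŷ_str) = Σₕ Nₕ²(1 − fₕ)sₕ²/nₕ.
County 4: 8239²·(1 − 1898/8239)·157/1898 = 4.3215118 × 10^6.
County 5: 10844²·(1 − 1128/10844)·519.9/1128 = 4.8561012 × 10^7.
Sum = 5.2882524 × 10^7.
SE = √(5.2882524 × 10^7) = 7272.0.

7272.0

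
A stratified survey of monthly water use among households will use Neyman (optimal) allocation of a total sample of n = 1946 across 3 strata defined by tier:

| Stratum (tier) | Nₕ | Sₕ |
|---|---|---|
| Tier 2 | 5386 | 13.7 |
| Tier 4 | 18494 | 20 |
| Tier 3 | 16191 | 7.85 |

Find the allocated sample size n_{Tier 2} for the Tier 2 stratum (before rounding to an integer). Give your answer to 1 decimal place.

251.6

Neyman allocation: nₕ = n·NₕSₕ / Σⱼ NⱼSⱼ.
Σ NⱼSⱼ = 5386·13.7 + 18494·20 + 16191·7.85 = 570767.55.
n_{Tier 2} = 1946·5386·13.7 / 570767.55 = 251.6.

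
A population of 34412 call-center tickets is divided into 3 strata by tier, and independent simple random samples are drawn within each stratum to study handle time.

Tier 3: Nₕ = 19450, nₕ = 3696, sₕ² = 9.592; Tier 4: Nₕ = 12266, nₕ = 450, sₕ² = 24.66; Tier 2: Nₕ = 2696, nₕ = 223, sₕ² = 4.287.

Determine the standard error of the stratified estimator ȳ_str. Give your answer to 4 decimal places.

0.0865

Var(ȳ_str) = Σₕ Wₕ²(1 − fₕ)sₕ²/nₕ with Wₕ = Nₕ/N, N = 34412.
Tier 3: Wₕ = 0.56520981; term = 0.56520981²·(1 − 0.19002571)·9.592/3696 = 6.7153372 × 10^-4.
Tier 4: Wₕ = 0.35644543; term = 0.35644543²·(1 − 0.03668678)·24.66/450 = 0.0067070906.
Tier 2: Wₕ = 0.07834476; term = 0.07834476²·(1 − 0.08271513)·4.287/223 = 1.0823626 × 10^-4.
Sum = 0.0074868606.
SE = √(0.0074868606) = 0.0865.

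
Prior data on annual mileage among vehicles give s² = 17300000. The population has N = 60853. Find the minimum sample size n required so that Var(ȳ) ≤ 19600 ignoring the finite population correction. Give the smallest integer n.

Without fpc, n₀ = s²/D = 17300000/19600 = 882.6531.
Rounding up, n = 883.

883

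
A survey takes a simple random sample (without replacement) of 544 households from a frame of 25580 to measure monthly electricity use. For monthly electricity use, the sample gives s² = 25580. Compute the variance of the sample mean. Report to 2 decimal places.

Under SRS without replacement, Var(ȳ) = (1 − f)·s²/n with f = n/N = 544/25580 = 0.02126661.
Var(ȳ) = (1 − 0.02126661)·25580/544 = 0.97873339·47.022059 = 46.022059.

46.02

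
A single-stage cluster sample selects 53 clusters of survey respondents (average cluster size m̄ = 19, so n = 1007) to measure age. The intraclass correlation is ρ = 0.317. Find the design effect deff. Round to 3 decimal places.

deff = 1 + (19 − 1)·0.317 = 1 + 5.706 = 6.706.

6.706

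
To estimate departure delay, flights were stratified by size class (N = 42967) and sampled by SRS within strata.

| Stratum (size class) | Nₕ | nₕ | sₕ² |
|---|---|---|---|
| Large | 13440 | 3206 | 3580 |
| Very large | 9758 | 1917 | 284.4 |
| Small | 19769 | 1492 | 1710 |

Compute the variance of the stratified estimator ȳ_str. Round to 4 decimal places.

Var(ȳ_str) = Σₕ Wₕ²(1 − fₕ)sₕ²/nₕ with Wₕ = Nₕ/N, N = 42967.
Large: Wₕ = 0.31279819; term = 0.31279819²·(1 − 0.23854167)·3580/3206 = 0.083194406.
Very large: Wₕ = 0.22710452; term = 0.22710452²·(1 − 0.19645419)·284.4/1917 = 0.0061485072.
Small: Wₕ = 0.46009728; term = 0.46009728²·(1 − 0.07547170)·1710/1492 = 0.22430907.
Sum = 0.31365198.

0.3137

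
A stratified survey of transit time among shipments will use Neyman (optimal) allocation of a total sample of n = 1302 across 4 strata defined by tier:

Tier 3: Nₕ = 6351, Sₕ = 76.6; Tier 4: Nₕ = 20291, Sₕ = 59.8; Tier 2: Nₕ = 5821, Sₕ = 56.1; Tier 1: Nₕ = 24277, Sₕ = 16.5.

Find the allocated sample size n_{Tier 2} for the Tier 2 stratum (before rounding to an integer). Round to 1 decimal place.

Neyman allocation: nₕ = n·NₕSₕ / Σⱼ NⱼSⱼ.
Σ NⱼSⱼ = 6351·76.6 + 20291·59.8 + 5821·56.1 + 24277·16.5 = 2.427017 × 10^6.
n_{Tier 2} = 1302·5821·56.1 / (2.427017 × 10^6) = 175.2.

175.2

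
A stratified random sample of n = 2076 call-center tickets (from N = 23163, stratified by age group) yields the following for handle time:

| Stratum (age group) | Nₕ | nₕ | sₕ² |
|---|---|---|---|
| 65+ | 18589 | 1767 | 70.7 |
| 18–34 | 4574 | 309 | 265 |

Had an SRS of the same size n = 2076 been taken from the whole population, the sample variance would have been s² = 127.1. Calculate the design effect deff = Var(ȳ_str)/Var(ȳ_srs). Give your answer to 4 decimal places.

0.9779

Var(ȳ_str) = Σ Wₕ²(1−fₕ)sₕ²/nₕ with Wₕ = Nₕ/23163:
  65+: (18589/23163)²·(1−1767/18589)·70.7/1767 = 0.023319912
  18–34: (4574/23163)²·(1−309/4574)·265/309 = 0.031182647
  → Var(ȳ_str) = 0.054502559.
Var(ȳ_srs) = (1 − 2076/23163)·127.1/2076 = 0.055736307.
deff = 0.054502559 / 0.055736307 = 0.9779.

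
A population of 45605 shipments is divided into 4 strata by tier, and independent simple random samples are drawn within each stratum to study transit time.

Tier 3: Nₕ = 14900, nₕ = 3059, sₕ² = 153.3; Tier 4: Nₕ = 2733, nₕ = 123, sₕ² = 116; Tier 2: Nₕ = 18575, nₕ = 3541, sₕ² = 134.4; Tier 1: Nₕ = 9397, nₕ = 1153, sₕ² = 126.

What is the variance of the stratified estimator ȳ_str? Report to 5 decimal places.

Var(ȳ_str) = Σₕ Wₕ²(1 − fₕ)sₕ²/nₕ with Wₕ = Nₕ/N, N = 45605.
Tier 3: Wₕ = 0.32671856; term = 0.32671856²·(1 − 0.20530201)·153.3/3059 = 0.0042512085.
Tier 4: Wₕ = 0.05992764; term = 0.05992764²·(1 − 0.04500549)·116/123 = 0.003234507.
Tier 2: Wₕ = 0.40730183; term = 0.40730183²·(1 − 0.19063257)·134.4/3541 = 0.0050962625.
Tier 1: Wₕ = 0.20605197; term = 0.20605197²·(1 − 0.12269873)·126/1153 = 0.0040704603.
Sum = 0.016652438.

0.01665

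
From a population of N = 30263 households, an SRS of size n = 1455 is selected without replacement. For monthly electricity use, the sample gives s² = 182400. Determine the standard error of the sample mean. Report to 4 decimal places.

10.9240

Under SRS without replacement, Var(ȳ) = (1 − f)·s²/n with f = n/N = 1455/30263 = 0.04807851.
Var(ȳ) = (1 − 0.04807851)·182400/1455 = 0.95192149·125.36082 = 119.33366.
SE(ȳ) = √(119.33366) = 10.9240.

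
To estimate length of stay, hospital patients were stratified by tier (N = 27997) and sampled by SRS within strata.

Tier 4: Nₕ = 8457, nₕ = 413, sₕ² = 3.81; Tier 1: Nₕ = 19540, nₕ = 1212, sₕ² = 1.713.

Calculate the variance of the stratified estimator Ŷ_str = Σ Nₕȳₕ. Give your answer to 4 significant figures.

Var(Ŷ_str) = Σₕ Nₕ²(1 − fₕ)sₕ²/nₕ.
Tier 4: 8457²·(1 − 413/8457)·3.81/413 = 627571.65.
Tier 1: 19540²·(1 − 1212/19540)·1.713/1212 = 506167.64.
Sum = 1.1337393 × 10^6.

1.134 × 10^6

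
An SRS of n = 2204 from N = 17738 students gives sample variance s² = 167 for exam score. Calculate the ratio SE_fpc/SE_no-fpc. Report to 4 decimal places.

0.9358

f = n/N = 2204/17738 = 0.12425302.
SE_no-fpc = √(s²/n) = 0.27526592; SE_fpc = √((1−f)s²/n) = 0.25759757.
Ratio = √(1−f) = 0.93581354.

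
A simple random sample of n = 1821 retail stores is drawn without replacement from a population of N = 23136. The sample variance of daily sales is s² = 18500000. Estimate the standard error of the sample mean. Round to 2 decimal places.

96.75

Under SRS without replacement, Var(ȳ) = (1 − f)·s²/n with f = n/N = 1821/23136 = 0.07870851.
Var(ȳ) = (1 − 0.07870851)·18500000/1821 = 0.92129149·10159.253 = 9359.6335.
SE(ȳ) = √(9359.6335) = 96.75.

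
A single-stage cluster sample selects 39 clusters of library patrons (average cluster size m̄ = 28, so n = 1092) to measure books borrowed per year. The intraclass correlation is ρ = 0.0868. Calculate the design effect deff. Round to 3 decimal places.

3.344

deff = 1 + (28 − 1)·0.0868 = 1 + 2.3436 = 3.3436.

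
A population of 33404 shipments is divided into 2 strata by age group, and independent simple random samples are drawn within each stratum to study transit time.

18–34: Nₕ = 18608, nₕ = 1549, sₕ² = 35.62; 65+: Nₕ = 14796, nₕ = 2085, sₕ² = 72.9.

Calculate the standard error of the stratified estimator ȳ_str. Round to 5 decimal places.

0.11151

Var(ȳ_str) = Σₕ Wₕ²(1 − fₕ)sₕ²/nₕ with Wₕ = Nₕ/N, N = 33404.
18–34: Wₕ = 0.55705903; term = 0.55705903²·(1 − 0.08324377)·35.62/1549 = 0.0065418234.
65+: Wₕ = 0.44294097; term = 0.44294097²·(1 − 0.14091646)·72.9/2085 = 0.0058931645.
Sum = 0.012434988.
SE = √(0.012434988) = 0.11151.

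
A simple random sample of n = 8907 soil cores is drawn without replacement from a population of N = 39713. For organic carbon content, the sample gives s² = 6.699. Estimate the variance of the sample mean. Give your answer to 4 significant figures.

Under SRS without replacement, Var(ȳ) = (1 − f)·s²/n with f = n/N = 8907/39713 = 0.22428424.
Var(ȳ) = (1 − 0.22428424)·6.699/8907 = 0.77571576·7.5210509 × 10^-4 = 5.8341977 × 10^-4.

5.834 × 10^-4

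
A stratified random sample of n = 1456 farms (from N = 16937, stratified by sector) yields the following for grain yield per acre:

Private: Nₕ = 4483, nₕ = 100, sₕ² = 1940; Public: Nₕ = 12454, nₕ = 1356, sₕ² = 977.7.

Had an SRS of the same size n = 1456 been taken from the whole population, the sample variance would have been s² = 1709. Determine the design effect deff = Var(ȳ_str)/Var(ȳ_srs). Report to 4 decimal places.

Var(ȳ_str) = Σ Wₕ²(1−fₕ)sₕ²/nₕ with Wₕ = Nₕ/16937:
  Private: (4483/16937)²·(1−100/4483)·1940/100 = 1.3288286
  Public: (12454/16937)²·(1−1356/12454)·977.7/1356 = 0.34739737
  → Var(ȳ_str) = 1.676226.
Var(ȳ_srs) = (1 − 1456/16937)·1709/1456 = 1.0728604.
deff = 1.676226 / 1.0728604 = 1.5624.

1.5624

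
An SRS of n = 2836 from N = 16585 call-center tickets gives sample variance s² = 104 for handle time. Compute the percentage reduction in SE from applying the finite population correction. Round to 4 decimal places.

f = n/N = 2836/16585 = 0.17099789.
SE_no-fpc = √(s²/n) = 0.1914977; SE_fpc = √((1−f)s²/n) = 0.1743578.
Ratio = √(1−f) = 0.91049553. Reduction = 100·(1 − 0.91049553) = 8.9504%.

8.9504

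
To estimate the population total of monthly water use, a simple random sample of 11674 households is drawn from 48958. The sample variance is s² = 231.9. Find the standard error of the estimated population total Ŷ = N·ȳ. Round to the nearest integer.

Var(Ŷ) = N²·Var(ȳ) = N²·(1 − n/N)·s²/n.
f = 11674/48958 = 0.23844928; Var(ȳ) = 0.76155072·231.9/11674 = 0.015127943.
Var(Ŷ) = 48958² · 0.015127943 = 3.6259951 × 10^7.
SE(Ŷ) = √(3.6259951 × 10^7) = 6022.

6022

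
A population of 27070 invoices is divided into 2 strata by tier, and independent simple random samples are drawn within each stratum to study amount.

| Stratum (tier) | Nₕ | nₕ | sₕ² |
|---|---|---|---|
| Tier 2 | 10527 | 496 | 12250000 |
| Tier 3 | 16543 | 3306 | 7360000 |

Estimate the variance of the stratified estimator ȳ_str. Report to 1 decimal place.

4224.3

Var(ȳ_str) = Σₕ Wₕ²(1 − fₕ)sₕ²/nₕ with Wₕ = Nₕ/N, N = 27070.
Tier 2: Wₕ = 0.38888068; term = 0.38888068²·(1 − 0.04711694)·12250000/496 = 3558.9899.
Tier 3: Wₕ = 0.61111932; term = 0.61111932²·(1 − 0.19984283)·7360000/3306 = 665.27667.
Sum = 4224.2666.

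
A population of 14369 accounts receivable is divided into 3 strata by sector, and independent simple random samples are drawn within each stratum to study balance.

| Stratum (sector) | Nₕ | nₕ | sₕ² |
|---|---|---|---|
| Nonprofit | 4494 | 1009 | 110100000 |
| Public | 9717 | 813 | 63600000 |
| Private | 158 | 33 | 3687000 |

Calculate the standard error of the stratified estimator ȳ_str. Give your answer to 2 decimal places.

202.66

Var(ȳ_str) = Σₕ Wₕ²(1 − fₕ)sₕ²/nₕ with Wₕ = Nₕ/N, N = 14369.
Nonprofit: Wₕ = 0.31275663; term = 0.31275663²·(1 − 0.22452158)·110100000/1009 = 8277.1136.
Public: Wₕ = 0.67624748; term = 0.67624748²·(1 − 0.08366780)·63600000/813 = 32781.652.
Private: Wₕ = 0.01099589; term = 0.01099589²·(1 − 0.20886076)·3687000/33 = 10.687428.
Sum = 41069.453.
SE = √(41069.453) = 202.66.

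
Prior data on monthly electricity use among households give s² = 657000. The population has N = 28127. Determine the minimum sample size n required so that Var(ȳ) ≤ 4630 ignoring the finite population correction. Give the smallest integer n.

142

Without fpc, n₀ = s²/D = 657000/4630 = 141.9006.
Rounding up, n = 142.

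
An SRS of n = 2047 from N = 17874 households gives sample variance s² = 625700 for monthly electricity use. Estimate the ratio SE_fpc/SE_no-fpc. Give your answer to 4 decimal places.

f = n/N = 2047/17874 = 0.11452389.
SE_no-fpc = √(s²/n) = 17.48333; SE_fpc = √((1−f)s²/n) = 16.451768.
Ratio = √(1−f) = 0.94099740.

0.9410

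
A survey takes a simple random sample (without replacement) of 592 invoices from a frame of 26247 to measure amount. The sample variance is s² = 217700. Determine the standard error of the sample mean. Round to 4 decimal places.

18.9590

Under SRS without replacement, Var(ȳ) = (1 − f)·s²/n with f = n/N = 592/26247 = 0.02255496.
Var(ȳ) = (1 − 0.02255496)·217700/592 = 0.97744504·367.73649 = 359.44221.
SE(ȳ) = √(359.44221) = 18.9590.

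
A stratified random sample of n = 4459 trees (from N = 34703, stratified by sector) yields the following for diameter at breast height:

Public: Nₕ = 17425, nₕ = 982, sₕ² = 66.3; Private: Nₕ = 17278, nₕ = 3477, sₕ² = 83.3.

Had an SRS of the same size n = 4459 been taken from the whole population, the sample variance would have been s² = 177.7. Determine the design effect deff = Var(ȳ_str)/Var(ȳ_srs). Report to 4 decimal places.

0.5991

Var(ȳ_str) = Σ Wₕ²(1−fₕ)sₕ²/nₕ with Wₕ = Nₕ/34703:
  Public: (17425/34703)²·(1−982/17425)·66.3/982 = 0.016062822
  Private: (17278/34703)²·(1−3477/17278)·83.3/3477 = 0.0047436244
  → Var(ȳ_str) = 0.020806446.
Var(ȳ_srs) = (1 − 4459/34703)·177.7/4459 = 0.03473139.
deff = 0.020806446 / 0.03473139 = 0.5991.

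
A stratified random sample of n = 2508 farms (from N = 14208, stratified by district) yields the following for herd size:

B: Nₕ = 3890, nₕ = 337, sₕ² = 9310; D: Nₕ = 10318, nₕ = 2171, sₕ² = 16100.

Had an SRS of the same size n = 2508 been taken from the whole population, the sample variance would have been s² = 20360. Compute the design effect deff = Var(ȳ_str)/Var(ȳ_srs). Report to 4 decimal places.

Var(ȳ_str) = Σ Wₕ²(1−fₕ)sₕ²/nₕ with Wₕ = Nₕ/14208:
  B: (3890/14208)²·(1−337/3890)·9310/337 = 1.8914667
  D: (10318/14208)²·(1−2171/10318)·16100/2171 = 3.0881145
  → Var(ȳ_str) = 4.9795812.
Var(ȳ_srs) = (1 − 2508/14208)·20360/2508 = 6.6850268.
deff = 4.9795812 / 6.6850268 = 0.7449.

0.7449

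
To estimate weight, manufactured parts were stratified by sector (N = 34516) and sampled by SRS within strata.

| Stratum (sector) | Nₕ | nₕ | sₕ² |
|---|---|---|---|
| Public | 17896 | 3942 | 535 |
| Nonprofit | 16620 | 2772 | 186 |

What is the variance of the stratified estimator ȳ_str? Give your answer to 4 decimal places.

0.0414

Var(ȳ_str) = Σₕ Wₕ²(1 − fₕ)sₕ²/nₕ with Wₕ = Nₕ/N, N = 34516.
Public: Wₕ = 0.51848418; term = 0.51848418²·(1 − 0.22027269)·535/3942 = 0.028447947.
Nonprofit: Wₕ = 0.48151582; term = 0.48151582²·(1 − 0.16678700)·186/2772 = 0.012962742.
Sum = 0.041410689.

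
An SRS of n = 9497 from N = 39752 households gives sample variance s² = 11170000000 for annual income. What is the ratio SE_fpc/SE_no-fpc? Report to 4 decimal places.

f = n/N = 9497/39752 = 0.23890622.
SE_no-fpc = √(s²/n) = 1084.5095; SE_fpc = √((1−f)s²/n) = 946.13357.
Ratio = √(1−f) = 0.87240689.

0.8724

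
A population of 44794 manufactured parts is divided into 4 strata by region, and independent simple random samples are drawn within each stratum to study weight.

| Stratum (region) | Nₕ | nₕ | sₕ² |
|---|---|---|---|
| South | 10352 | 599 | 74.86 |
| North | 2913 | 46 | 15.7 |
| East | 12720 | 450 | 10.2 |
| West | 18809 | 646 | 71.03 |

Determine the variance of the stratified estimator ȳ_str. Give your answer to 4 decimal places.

0.0282

Var(ȳ_str) = Σₕ Wₕ²(1 − fₕ)sₕ²/nₕ with Wₕ = Nₕ/N, N = 44794.
South: Wₕ = 0.23110238; term = 0.23110238²·(1 − 0.05786321)·74.86/599 = 0.0062884816.
North: Wₕ = 0.06503103; term = 0.06503103²·(1 − 0.01579128)·15.7/46 = 0.0014205951.
East: Wₕ = 0.28396660; term = 0.28396660²·(1 − 0.03537736)·10.2/450 = 0.0017631109.
West: Wₕ = 0.41989999; term = 0.41989999²·(1 − 0.03434526)·71.03/646 = 0.018720735.
Sum = 0.028192923.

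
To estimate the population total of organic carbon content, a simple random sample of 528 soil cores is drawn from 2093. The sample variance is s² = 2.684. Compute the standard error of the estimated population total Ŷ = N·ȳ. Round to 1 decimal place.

129.0

Var(Ŷ) = N²·Var(ȳ) = N²·(1 − n/N)·s²/n.
f = 528/2093 = 0.25226947; Var(ȳ) = 0.74773053·2.684/528 = 0.0038009635.
Var(Ŷ) = 2093² · 0.0038009635 = 16650.687.
SE(Ŷ) = √(16650.687) = 129.0.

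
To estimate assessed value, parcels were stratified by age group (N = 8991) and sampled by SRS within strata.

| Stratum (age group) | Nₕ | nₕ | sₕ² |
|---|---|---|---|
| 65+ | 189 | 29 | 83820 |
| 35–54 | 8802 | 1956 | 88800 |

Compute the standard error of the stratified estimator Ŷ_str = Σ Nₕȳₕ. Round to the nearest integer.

53133

Var(Ŷ_str) = Σₕ Nₕ²(1 − fₕ)sₕ²/nₕ.
65+: 189²·(1 − 29/189)·83820/29 = 8.7404028 × 10^7.
35–54: 8802²·(1 − 1956/8802)·88800/1956 = 2.7356616 × 10^9.
Sum = 2.8230656 × 10^9.
SE = √(2.8230656 × 10^9) = 53133.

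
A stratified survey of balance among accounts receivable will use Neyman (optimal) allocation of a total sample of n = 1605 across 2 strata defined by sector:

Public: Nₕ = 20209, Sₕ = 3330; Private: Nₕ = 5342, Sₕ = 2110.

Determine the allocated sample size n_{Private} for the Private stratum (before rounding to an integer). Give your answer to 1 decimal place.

230.3

Neyman allocation: nₕ = n·NₕSₕ / Σⱼ NⱼSⱼ.
Σ NⱼSⱼ = 20209·3330 + 5342·2110 = 7.856759 × 10^7.
n_{Private} = 1605·5342·2110 / (7.856759 × 10^7) = 230.3.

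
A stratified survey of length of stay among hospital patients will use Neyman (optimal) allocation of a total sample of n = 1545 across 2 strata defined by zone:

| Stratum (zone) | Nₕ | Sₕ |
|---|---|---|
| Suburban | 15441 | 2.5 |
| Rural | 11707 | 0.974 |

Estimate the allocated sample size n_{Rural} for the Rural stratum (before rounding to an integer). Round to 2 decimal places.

352.30

Neyman allocation: nₕ = n·NₕSₕ / Σⱼ NⱼSⱼ.
Σ NⱼSⱼ = 15441·2.5 + 11707·0.974 = 50005.118.
n_{Rural} = 1545·11707·0.974 / 50005.118 = 352.30.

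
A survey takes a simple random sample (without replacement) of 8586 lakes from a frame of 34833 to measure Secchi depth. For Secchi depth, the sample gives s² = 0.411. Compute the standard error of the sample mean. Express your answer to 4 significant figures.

Under SRS without replacement, Var(ȳ) = (1 − f)·s²/n with f = n/N = 8586/34833 = 0.24649040.
Var(ȳ) = (1 − 0.24649040)·0.411/8586 = 0.75350960·4.7868623 × 10^-5 = 3.6069467 × 10^-5.
SE(ȳ) = √(3.6069467 × 10^-5) = 0.006006.

0.006006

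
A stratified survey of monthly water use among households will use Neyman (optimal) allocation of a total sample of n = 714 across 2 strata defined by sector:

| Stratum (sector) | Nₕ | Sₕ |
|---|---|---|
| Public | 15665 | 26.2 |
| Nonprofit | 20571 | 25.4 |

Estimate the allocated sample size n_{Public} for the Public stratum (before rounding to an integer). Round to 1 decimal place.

314.1

Neyman allocation: nₕ = n·NₕSₕ / Σⱼ NⱼSⱼ.
Σ NⱼSⱼ = 15665·26.2 + 20571·25.4 = 932926.4.
n_{Public} = 714·15665·26.2 / 932926.4 = 314.1.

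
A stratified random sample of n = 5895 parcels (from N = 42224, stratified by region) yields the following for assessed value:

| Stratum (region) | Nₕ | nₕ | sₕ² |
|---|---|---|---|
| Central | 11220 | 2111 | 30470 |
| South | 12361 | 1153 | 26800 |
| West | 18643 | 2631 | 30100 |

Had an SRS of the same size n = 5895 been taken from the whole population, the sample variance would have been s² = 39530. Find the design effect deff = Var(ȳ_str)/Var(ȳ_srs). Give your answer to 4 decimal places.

0.7885

Var(ȳ_str) = Σ Wₕ²(1−fₕ)sₕ²/nₕ with Wₕ = Nₕ/42224:
  Central: (11220/42224)²·(1−2111/11220)·30470/2111 = 0.82742575
  South: (12361/42224)²·(1−1153/12361)·26800/1153 = 1.8062109
  West: (18643/42224)²·(1−2631/18643)·30100/2631 = 1.915527
  → Var(ȳ_str) = 4.5491637.
Var(ȳ_srs) = (1 − 5895/42224)·39530/5895 = 5.7694854.
deff = 4.5491637 / 5.7694854 = 0.7885.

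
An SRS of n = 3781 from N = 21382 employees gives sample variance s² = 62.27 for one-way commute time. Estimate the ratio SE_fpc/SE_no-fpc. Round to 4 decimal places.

f = n/N = 3781/21382 = 0.17683098.
SE_no-fpc = √(s²/n) = 0.12833233; SE_fpc = √((1−f)s²/n) = 0.11643421.
Ratio = √(1−f) = 0.90728663.

0.9073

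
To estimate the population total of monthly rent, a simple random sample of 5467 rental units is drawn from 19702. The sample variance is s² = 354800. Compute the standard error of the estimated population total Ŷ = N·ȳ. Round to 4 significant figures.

Var(Ŷ) = N²·Var(ȳ) = N²·(1 − n/N)·s²/n.
f = 5467/19702 = 0.27748452; Var(ȳ) = 0.72251548·354800/5467 = 46.890158.
Var(Ŷ) = 19702² · 46.890158 = 1.8201297 × 10^10.
SE(Ŷ) = √(1.8201297 × 10^10) = 134900.

134900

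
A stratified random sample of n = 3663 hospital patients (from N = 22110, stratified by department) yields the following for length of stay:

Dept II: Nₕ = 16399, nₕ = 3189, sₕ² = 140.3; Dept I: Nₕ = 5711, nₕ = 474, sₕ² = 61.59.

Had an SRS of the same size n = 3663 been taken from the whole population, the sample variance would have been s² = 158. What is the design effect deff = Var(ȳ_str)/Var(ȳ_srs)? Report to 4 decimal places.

0.7626

Var(ȳ_str) = Σ Wₕ²(1−fₕ)sₕ²/nₕ with Wₕ = Nₕ/22110:
  Dept II: (16399/22110)²·(1−3189/16399)·140.3/3189 = 0.019496015
  Dept I: (5711/22110)²·(1−474/5711)·61.59/474 = 0.0079496702
  → Var(ȳ_str) = 0.027445685.
Var(ȳ_srs) = (1 − 3663/22110)·158/3663 = 0.035987955.
deff = 0.027445685 / 0.035987955 = 0.7626.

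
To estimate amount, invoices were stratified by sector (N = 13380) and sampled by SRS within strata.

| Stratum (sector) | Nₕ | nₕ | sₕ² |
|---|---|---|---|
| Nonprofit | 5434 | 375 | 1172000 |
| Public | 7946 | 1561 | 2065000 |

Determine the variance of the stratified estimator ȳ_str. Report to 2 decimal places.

854.82

Var(ȳ_str) = Σₕ Wₕ²(1 − fₕ)sₕ²/nₕ with Wₕ = Nₕ/N, N = 13380.
Nonprofit: Wₕ = 0.40612855; term = 0.40612855²·(1 − 0.06900994)·1172000/375 = 479.91954.
Public: Wₕ = 0.59387145; term = 0.59387145²·(1 − 0.19645104)·2065000/1561 = 374.89909.
Sum = 854.81863.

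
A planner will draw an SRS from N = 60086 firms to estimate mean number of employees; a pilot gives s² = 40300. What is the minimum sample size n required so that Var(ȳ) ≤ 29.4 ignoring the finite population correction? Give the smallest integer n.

Without fpc, n₀ = s²/D = 40300/29.4 = 1370.7483.
Rounding up, n = 1371.

1371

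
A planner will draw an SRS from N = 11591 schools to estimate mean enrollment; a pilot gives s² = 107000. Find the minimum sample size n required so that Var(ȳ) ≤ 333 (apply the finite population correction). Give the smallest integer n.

Without fpc, n₀ = s²/D = 107000/333 = 321.3213.
With fpc, (1 − n/N)·s²/n ≤ D requires n ≥ n₀/(1 + n₀/N) = 321.3213/(1 + 321.3213/11591) = 312.6540.
Rounding up, n = 313.

313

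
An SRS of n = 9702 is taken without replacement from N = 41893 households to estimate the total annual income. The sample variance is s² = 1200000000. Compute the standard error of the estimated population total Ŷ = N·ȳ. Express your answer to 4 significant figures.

1.292 × 10^7

Var(Ŷ) = N²·Var(ȳ) = N²·(1 − n/N)·s²/n.
f = 9702/41893 = 0.23159000; Var(ȳ) = 0.76841000·1200000000/9702 = 95041.434.
Var(Ŷ) = 41893² · 95041.434 = 1.6679995 × 10^14.
SE(Ŷ) = √(1.6679995 × 10^14) = 1.292 × 10^7.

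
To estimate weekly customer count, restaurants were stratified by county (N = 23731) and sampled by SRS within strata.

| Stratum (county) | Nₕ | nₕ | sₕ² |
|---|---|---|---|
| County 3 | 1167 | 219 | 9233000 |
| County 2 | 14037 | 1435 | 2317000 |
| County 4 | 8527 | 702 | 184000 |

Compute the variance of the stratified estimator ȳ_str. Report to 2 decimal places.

621.05

Var(ȳ_str) = Σₕ Wₕ²(1 − fₕ)sₕ²/nₕ with Wₕ = Nₕ/N, N = 23731.
County 3: Wₕ = 0.04917618; term = 0.04917618²·(1 − 0.18766067)·9233000/219 = 82.822023.
County 2: Wₕ = 0.59150478; term = 0.59150478²·(1 − 0.10222982)·2317000/1435 = 507.17265.
County 4: Wₕ = 0.35931903; term = 0.35931903²·(1 − 0.08232673)·184000/702 = 31.054836.
Sum = 621.04951.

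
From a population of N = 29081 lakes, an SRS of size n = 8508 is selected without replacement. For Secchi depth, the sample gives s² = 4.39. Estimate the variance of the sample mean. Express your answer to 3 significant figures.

3.65 × 10^-4

Under SRS without replacement, Var(ȳ) = (1 − f)·s²/n with f = n/N = 8508/29081 = 0.29256215.
Var(ȳ) = (1 − 0.29256215)·4.39/8508 = 0.70743785·5.1598496 × 10^-4 = 3.6502729 × 10^-4.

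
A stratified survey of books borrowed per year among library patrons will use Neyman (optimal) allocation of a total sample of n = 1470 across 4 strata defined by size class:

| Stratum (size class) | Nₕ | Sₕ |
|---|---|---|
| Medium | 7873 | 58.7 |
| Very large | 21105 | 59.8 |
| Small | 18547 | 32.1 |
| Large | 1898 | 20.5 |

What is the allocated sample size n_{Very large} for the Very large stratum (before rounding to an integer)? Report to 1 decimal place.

Neyman allocation: nₕ = n·NₕSₕ / Σⱼ NⱼSⱼ.
Σ NⱼSⱼ = 7873·58.7 + 21105·59.8 + 18547·32.1 + 1898·20.5 = 2.3584918 × 10^6.
n_{Very large} = 1470·21105·59.8 / (2.3584918 × 10^6) = 786.6.

786.6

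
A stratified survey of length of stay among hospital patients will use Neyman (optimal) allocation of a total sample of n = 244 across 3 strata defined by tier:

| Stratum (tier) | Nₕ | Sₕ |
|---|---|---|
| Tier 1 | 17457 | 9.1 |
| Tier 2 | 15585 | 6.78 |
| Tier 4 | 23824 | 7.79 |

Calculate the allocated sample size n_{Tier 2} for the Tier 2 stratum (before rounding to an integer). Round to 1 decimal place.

57.3

Neyman allocation: nₕ = n·NₕSₕ / Σⱼ NⱼSⱼ.
Σ NⱼSⱼ = 17457·9.1 + 15585·6.78 + 23824·7.79 = 450113.96.
n_{Tier 2} = 244·15585·6.78 / 450113.96 = 57.3.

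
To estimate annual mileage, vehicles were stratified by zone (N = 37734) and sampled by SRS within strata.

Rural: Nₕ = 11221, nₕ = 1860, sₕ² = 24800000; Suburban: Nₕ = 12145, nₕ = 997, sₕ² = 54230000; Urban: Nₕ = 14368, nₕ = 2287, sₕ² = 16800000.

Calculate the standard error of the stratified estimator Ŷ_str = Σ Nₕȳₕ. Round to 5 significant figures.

Var(Ŷ_str) = Σₕ Nₕ²(1 − fₕ)sₕ²/nₕ.
Rural: 11221²·(1 − 1860/11221)·24800000/1860 = 1.4005304 × 10^12.
Suburban: 12145²·(1 − 997/12145)·54230000/997 = 7.3644264 × 10^12.
Urban: 14368²·(1 − 2287/14368)·16800000/2287 = 1.2750943 × 10^12.
Sum = 1.0040051 × 10^13.
SE = √(1.0040051 × 10^13) = 3.1686 × 10^6.

3.1686 × 10^6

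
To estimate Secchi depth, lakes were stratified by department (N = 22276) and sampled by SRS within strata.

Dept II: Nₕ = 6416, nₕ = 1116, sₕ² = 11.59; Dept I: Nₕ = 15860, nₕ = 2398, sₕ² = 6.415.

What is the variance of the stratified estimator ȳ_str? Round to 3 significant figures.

Var(ȳ_str) = Σₕ Wₕ²(1 − fₕ)sₕ²/nₕ with Wₕ = Nₕ/N, N = 22276.
Dept II: Wₕ = 0.28802298; term = 0.28802298²·(1 − 0.17394015)·11.59/1116 = 7.1168047 × 10^-4.
Dept I: Wₕ = 0.71197702; term = 0.71197702²·(1 − 0.15119798)·6.415/2398 = 0.0011510279.
Sum = 0.0018627084.

0.00186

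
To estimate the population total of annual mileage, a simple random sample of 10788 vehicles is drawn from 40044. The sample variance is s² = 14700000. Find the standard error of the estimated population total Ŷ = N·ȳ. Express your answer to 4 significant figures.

Var(Ŷ) = N²·Var(ȳ) = N²·(1 − n/N)·s²/n.
f = 10788/40044 = 0.26940366; Var(ȳ) = 0.73059634·14700000/10788 = 995.52894.
Var(Ŷ) = 40044² · 995.52894 = 1.5963525 × 10^12.
SE(Ŷ) = √(1.5963525 × 10^12) = 1.263 × 10^6.

1.263 × 10^6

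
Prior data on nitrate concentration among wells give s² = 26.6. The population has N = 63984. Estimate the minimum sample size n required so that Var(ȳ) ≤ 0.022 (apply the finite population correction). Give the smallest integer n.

1187

Without fpc, n₀ = s²/D = 26.6/0.022 = 1209.0909.
With fpc, (1 − n/N)·s²/n ≤ D requires n ≥ n₀/(1 + n₀/N) = 1209.0909/(1 + 1209.0909/63984) = 1186.6667.
Rounding up, n = 1187.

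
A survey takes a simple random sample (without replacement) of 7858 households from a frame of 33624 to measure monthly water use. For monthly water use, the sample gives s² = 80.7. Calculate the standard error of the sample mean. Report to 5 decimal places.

0.08871

Under SRS without replacement, Var(ȳ) = (1 − f)·s²/n with f = n/N = 7858/33624 = 0.23370212.
Var(ȳ) = (1 − 0.23370212)·80.7/7858 = 0.76629788·0.010269789 = 0.0078697174.
SE(ȳ) = √(0.0078697174) = 0.08871.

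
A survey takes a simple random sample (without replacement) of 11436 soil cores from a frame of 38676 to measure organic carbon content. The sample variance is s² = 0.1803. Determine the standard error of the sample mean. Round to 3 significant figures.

0.00333

Under SRS without replacement, Var(ȳ) = (1 − f)·s²/n with f = n/N = 11436/38676 = 0.29568725.
Var(ȳ) = (1 − 0.29568725)·0.1803/11436 = 0.70431275·1.5766002 × 10^-5 = 1.1104196 × 10^-5.
SE(ȳ) = √(1.1104196 × 10^-5) = 0.00333.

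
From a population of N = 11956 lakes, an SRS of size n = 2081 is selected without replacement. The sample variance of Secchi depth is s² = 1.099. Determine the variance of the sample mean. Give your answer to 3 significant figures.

4.36 × 10^-4

Under SRS without replacement, Var(ȳ) = (1 − f)·s²/n with f = n/N = 2081/11956 = 0.17405487.
Var(ȳ) = (1 − 0.17405487)·1.099/2081 = 0.82594513·5.2811148 × 10^-4 = 4.3619111 × 10^-4.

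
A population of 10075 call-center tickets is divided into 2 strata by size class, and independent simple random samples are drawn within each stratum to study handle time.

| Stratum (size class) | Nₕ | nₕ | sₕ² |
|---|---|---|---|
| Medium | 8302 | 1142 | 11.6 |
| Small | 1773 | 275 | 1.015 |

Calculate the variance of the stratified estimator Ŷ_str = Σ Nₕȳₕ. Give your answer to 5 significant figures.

613600

Var(Ŷ_str) = Σₕ Nₕ²(1 − fₕ)sₕ²/nₕ.
Medium: 8302²·(1 − 1142/8302)·11.6/1142 = 603792.39.
Small: 1773²·(1 − 275/1773)·1.015/275 = 9802.8848.
Sum = 613595.27.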